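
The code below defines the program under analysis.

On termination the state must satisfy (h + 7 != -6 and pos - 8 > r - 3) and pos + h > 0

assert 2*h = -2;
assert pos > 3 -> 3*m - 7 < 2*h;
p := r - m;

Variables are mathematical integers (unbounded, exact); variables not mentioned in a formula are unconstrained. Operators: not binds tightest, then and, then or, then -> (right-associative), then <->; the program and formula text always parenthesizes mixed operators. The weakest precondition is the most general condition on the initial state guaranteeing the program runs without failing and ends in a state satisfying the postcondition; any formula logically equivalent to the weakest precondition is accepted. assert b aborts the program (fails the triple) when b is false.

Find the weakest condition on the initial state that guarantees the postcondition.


Working backward. After the program, the postcondition (h + 7 != -6 and pos - 8 > r - 3) and pos + h > 0 must hold; in canonical form it is h != -13 and pos > r + 5 and h + pos > 0.
Before p := r - m: h != -13 and pos > r + 5 and h + pos > 0
Before assert pos > 3 -> 3*m - 7 < 2*h: (pos > 3 -> 3*m < 2*h + 7) and h != -13 and pos > r + 5 and h + pos > 0
Before assert 2*h = -2: 2*h = -2 and (pos > 3 -> 3*m < 2*h + 7) and h != -13 and pos > r + 5 and h + pos > 0
Answer: WP = 2*h = -2 and (pos > 3 -> 3*m < 2*h + 7) and h != -13 and pos > r + 5 and h + pos > 0


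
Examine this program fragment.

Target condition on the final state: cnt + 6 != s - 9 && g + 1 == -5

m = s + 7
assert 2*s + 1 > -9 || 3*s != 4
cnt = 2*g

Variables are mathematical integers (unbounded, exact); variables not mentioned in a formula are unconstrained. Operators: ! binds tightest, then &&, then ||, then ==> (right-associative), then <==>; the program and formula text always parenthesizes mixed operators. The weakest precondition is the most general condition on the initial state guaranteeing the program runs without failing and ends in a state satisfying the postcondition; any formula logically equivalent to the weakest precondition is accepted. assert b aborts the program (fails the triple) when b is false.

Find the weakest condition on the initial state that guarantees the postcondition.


Working backward. After the program, the postcondition cnt + 6 != s - 9 && g + 1 == -5 must hold; in canonical form it is cnt != s - 15 && g == -6.
Before cnt := 2*g: 2*g != s - 15 && g == -6
Before assert 2*s + 1 > -9 || 3*s != 4: (2*s > -10 || 3*s != 4) && 2*g != s - 15 && g == -6
Before m := s + 7: (2*s > -10 || 3*s != 4) && 2*g != s - 15 && g == -6
Answer: WP = (2*s > -10 || 3*s != 4) && 2*g != s - 15 && g == -6


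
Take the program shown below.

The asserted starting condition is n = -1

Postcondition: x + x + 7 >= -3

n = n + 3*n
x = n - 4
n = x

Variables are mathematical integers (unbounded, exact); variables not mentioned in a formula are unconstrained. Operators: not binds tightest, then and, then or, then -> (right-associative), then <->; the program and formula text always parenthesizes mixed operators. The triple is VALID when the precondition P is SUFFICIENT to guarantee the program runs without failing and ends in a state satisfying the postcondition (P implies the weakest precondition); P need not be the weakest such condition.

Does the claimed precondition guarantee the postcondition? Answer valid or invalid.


Working backward. After the program, the postcondition x + x + 7 >= -3 must hold; in canonical form it is 2*x >= -10.
Before n := x: 2*x >= -10
Before x := n - 4: 2*n >= -2
Before n := n + 3*n: 8*n >= -2
The weakest precondition is 8*n >= -2.
Check whether n = -1 implies it.
Countermodel: at the initial state n = -1, the precondition holds but the weakest precondition fails.
Answer: invalid


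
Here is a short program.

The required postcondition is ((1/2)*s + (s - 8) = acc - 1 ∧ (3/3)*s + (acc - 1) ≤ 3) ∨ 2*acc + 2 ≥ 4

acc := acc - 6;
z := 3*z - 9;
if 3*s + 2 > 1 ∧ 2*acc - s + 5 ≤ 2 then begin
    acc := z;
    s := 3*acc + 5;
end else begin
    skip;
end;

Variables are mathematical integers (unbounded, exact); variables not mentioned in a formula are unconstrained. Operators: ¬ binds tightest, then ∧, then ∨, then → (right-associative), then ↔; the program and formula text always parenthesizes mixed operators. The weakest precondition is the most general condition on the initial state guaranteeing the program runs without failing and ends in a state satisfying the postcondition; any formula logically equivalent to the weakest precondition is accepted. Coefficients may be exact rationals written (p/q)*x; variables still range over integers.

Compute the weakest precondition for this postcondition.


Working backward. After the program, the postcondition ((1/2)*s + (s - 8) = acc - 1 ∧ (3/3)*s + (acc - 1) ≤ 3) ∨ 2*acc + 2 ≥ 4 must hold; in canonical form it is ((3/2)*s = acc + 7 ∧ acc + s ≤ 4) ∨ 2*acc ≥ 2.
Then branch requires ((7/2)*z = -1/2 ∧ 4*z ≤ -1) ∨ 2*z ≥ 2; else branch requires ((3/2)*s = acc + 7 ∧ acc + s ≤ 4) ∨ 2*acc ≥ 2.
Before the if: ((3*s > -1 ∧ 2*acc ≤ s - 3) → (((7/2)*z = -1/2 ∧ 4*z ≤ -1) ∨ 2*z ≥ 2)) ∧ ((¬(3*s > -1 ∧ 2*acc ≤ s - 3)) → (((3/2)*s = acc + 7 ∧ acc + s ≤ 4) ∨ 2*acc ≥ 2))
Before z := 3*z - 9: ((3*s > -1 ∧ 2*acc ≤ s - 3) → (((21/2)*z = 31 ∧ 12*z ≤ 35) ∨ 6*z ≥ 20)) ∧ ((¬(3*s > -1 ∧ 2*acc ≤ s - 3)) → (((3/2)*s = acc + 7 ∧ acc + s ≤ 4) ∨ 2*acc ≥ 2))
Before acc := acc - 6: ((3*s > -1 ∧ 2*acc ≤ s + 9) → (((21/2)*z = 31 ∧ 12*z ≤ 35) ∨ 6*z ≥ 20)) ∧ ((¬(3*s > -1 ∧ 2*acc ≤ s + 9)) → (((3/2)*s = acc + 1 ∧ acc + s ≤ 10) ∨ 2*acc ≥ 14))
Answer: WP = ((3*s > -1 ∧ 2*acc ≤ s + 9) → (((21/2)*z = 31 ∧ 12*z ≤ 35) ∨ 6*z ≥ 20)) ∧ ((¬(3*s > -1 ∧ 2*acc ≤ s + 9)) → (((3/2)*s = acc + 1 ∧ acc + s ≤ 10) ∨ 2*acc ≥ 14))


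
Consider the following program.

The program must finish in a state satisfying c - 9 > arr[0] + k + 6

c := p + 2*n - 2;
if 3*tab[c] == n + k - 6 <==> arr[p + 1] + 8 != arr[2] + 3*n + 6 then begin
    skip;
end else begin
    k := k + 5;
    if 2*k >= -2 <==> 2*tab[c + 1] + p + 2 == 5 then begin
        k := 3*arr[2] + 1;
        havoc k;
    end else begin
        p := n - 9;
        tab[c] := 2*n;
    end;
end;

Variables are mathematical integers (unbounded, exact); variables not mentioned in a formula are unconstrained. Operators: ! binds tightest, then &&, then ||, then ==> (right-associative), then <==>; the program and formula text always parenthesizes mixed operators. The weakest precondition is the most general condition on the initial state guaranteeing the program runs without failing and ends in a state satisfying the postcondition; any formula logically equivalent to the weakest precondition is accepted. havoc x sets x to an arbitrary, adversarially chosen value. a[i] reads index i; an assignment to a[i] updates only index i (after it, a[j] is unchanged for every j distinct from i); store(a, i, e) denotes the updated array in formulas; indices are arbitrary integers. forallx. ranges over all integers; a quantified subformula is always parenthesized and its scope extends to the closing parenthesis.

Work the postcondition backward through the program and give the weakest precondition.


Working backward. After the program, the postcondition c - 9 > arr[0] + k + 6 must hold; in canonical form it is c > arr[0] + k + 15.
Then branch requires c > arr[0] + k + 15; else branch requires ((2*k >= -12 <==> 2*tab[c + 1] + p == 3) ==> (forall k_1. c > arr[0] + k_1 + 15)) && ((!(2*k >= -12 <==> 2*tab[c + 1] + p == 3)) ==> c > arr[0] + k + 20).
Before the if: ((3*tab[c] == k + n - 6 <==> arr[p + 1] != arr[2] + 3*n - 2) ==> c > arr[0] + k + 15) && ((!(3*tab[c] == k + n - 6 <==> arr[p + 1] != arr[2] + 3*n - 2)) ==> (((2*k >= -12 <==> 2*tab[c + 1] + p == 3) ==> (forall k_1. c > arr[0] + k_1 + 15)) && ((!(2*k >= -12 <==> 2*tab[c + 1] + p == 3)) ==> c > arr[0] + k + 20)))
Before c := p + 2*n - 2: ((3*tab[2*n + p - 2] == k + n - 6 <==> arr[p + 1] != arr[2] + 3*n - 2) ==> 2*n + p > arr[0] + k + 17) && ((!(3*tab[2*n + p - 2] == k + n - 6 <==> arr[p + 1] != arr[2] + 3*n - 2)) ==> (((2*k >= -12 <==> 2*tab[2*n + p - 1] + p == 3) ==> (forall k_1. 2*n + p > arr[0] + k_1 + 17)) && ((!(2*k >= -12 <==> 2*tab[2*n + p - 1] + p == 3)) ==> 2*n + p > arr[0] + k + 22)))
Answer: WP = ((3*tab[2*n + p - 2] == k + n - 6 <==> arr[p + 1] != arr[2] + 3*n - 2) ==> 2*n + p > arr[0] + k + 17) && ((!(3*tab[2*n + p - 2] == k + n - 6 <==> arr[p + 1] != arr[2] + 3*n - 2)) ==> (((2*k >= -12 <==> 2*tab[2*n + p - 1] + p == 3) ==> (forall k_1. 2*n + p > arr[0] + k_1 + 17)) && ((!(2*k >= -12 <==> 2*tab[2*n + p - 1] + p == 3)) ==> 2*n + p > arr[0] + k + 22)))


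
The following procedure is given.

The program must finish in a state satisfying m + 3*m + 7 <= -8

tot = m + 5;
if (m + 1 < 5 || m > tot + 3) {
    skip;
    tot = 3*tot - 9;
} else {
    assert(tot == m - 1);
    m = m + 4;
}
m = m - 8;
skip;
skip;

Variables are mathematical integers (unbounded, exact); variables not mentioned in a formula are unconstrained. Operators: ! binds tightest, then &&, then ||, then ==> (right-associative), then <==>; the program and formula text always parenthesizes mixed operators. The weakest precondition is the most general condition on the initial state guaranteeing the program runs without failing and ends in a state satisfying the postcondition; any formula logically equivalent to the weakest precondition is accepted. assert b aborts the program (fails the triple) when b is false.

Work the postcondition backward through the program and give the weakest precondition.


Working backward. After the program, the postcondition m + 3*m + 7 <= -8 must hold; in canonical form it is 4*m <= -15.
Before skip: 4*m <= -15
Before skip: 4*m <= -15
Before m := m - 8: 4*m <= 17
Then branch requires 4*m <= 17; else branch requires tot == m - 1 && 4*m <= 1.
Before the if: ((m < 4 || m > tot + 3) ==> 4*m <= 17) && ((!(m < 4 || m > tot + 3)) ==> (tot == m - 1 && 4*m <= 1))
Before tot := m + 5: (m < 4 ==> 4*m <= 17) && m < 4
Answer: WP = (m < 4 ==> 4*m <= 17) && m < 4


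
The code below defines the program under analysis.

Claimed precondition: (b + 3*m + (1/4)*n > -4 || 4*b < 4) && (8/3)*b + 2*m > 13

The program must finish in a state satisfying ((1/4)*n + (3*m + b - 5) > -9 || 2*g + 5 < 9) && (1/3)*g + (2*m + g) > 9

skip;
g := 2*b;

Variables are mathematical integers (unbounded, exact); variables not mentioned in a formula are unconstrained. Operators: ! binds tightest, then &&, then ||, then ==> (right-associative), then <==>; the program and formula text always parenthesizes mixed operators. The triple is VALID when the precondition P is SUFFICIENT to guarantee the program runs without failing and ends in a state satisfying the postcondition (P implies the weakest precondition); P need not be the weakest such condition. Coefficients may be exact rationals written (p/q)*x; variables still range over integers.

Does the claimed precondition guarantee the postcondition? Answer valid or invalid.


Working backward. After the program, the postcondition ((1/4)*n + (3*m + b - 5) > -9 || 2*g + 5 < 9) && (1/3)*g + (2*m + g) > 9 must hold; in canonical form it is (b + 3*m + (1/4)*n > -4 || 2*g < 4) && (4/3)*g + 2*m > 9.
Before g := 2*b: (b + 3*m + (1/4)*n > -4 || 4*b < 4) && (8/3)*b + 2*m > 9
Before skip: (b + 3*m + (1/4)*n > -4 || 4*b < 4) && (8/3)*b + 2*m > 9
The weakest precondition is (b + 3*m + (1/4)*n > -4 || 4*b < 4) && (8/3)*b + 2*m > 9.
Check whether (b + 3*m + (1/4)*n > -4 || 4*b < 4) && (8/3)*b + 2*m > 13 implies it.
Every state satisfying the precondition satisfies the weakest precondition: the implication holds.
Answer: valid


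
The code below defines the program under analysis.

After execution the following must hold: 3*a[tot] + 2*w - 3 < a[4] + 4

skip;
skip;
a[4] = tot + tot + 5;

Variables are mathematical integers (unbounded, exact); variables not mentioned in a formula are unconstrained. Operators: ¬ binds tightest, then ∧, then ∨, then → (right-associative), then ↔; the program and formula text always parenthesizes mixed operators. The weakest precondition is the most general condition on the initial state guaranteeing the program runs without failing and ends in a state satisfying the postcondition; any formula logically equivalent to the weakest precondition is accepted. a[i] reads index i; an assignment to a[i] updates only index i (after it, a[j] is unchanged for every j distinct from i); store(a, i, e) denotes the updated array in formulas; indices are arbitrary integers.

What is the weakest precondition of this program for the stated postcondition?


Working backward. After the program, the postcondition 3*a[tot] + 2*w - 3 < a[4] + 4 must hold; in canonical form it is 3*a[tot] + 2*w < a[4] + 7.
Before a[4] := tot + tot + 5: 3*store(a, 4, 2*tot + 5)[tot] + 2*w < 2*tot + 12
Before skip: 3*store(a, 4, 2*tot + 5)[tot] + 2*w < 2*tot + 12
Before skip: 3*store(a, 4, 2*tot + 5)[tot] + 2*w < 2*tot + 12
Answer: WP = 3*store(a, 4, 2*tot + 5)[tot] + 2*w < 2*tot + 12


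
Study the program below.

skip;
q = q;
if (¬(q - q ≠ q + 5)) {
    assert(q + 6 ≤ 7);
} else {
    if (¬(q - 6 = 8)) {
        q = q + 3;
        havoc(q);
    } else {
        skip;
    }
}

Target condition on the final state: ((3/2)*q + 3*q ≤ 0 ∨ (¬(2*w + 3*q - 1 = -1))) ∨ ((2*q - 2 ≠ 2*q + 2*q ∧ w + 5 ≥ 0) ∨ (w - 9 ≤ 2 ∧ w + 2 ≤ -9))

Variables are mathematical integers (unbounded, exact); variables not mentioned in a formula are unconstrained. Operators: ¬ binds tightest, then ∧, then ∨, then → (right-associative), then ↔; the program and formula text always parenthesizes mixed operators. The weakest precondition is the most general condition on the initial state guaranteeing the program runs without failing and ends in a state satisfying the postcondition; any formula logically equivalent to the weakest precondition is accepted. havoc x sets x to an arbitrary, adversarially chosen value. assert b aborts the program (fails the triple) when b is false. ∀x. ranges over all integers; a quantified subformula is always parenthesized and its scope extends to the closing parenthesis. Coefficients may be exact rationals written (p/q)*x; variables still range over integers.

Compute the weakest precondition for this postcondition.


Working backward. After the program, the postcondition ((3/2)*q + 3*q ≤ 0 ∨ (¬(2*w + 3*q - 1 = -1))) ∨ ((2*q - 2 ≠ 2*q + 2*q ∧ w + 5 ≥ 0) ∨ (w - 9 ≤ 2 ∧ w + 2 ≤ -9)) must hold; in canonical form it is (9/2)*q ≤ 0 ∨ (¬(3*q + 2*w = 0)) ∨ (2*q ≠ -2 ∧ w ≥ -5) ∨ (w ≤ 11 ∧ w ≤ -11).
Then branch requires q ≤ 1 ∧ ((9/2)*q ≤ 0 ∨ (¬(3*q + 2*w = 0)) ∨ (2*q ≠ -2 ∧ w ≥ -5) ∨ (w ≤ 11 ∧ w ≤ -11)); else branch requires ((¬(q = 14)) → (∀q_1. ((9/2)*q_1 ≤ 0 ∨ (¬(3*q_1 + 2*w = 0)) ∨ (2*q_1 ≠ -2 ∧ w ≥ -5) ∨ (w ≤ 11 ∧ w ≤ -11)))) ∧ (q = 14 → ((9/2)*q ≤ 0 ∨ (¬(3*q + 2*w = 0)) ∨ (2*q ≠ -2 ∧ w ≥ -5) ∨ (w ≤ 11 ∧ w ≤ -11))).
Before the if: ((¬(q ≠ -5)) → (q ≤ 1 ∧ ((9/2)*q ≤ 0 ∨ (¬(3*q + 2*w = 0)) ∨ (2*q ≠ -2 ∧ w ≥ -5) ∨ (w ≤ 11 ∧ w ≤ -11)))) ∧ (q ≠ -5 → (((¬(q = 14)) → (∀q_1. ((9/2)*q_1 ≤ 0 ∨ (¬(3*q_1 + 2*w = 0)) ∨ (2*q_1 ≠ -2 ∧ w ≥ -5) ∨ (w ≤ 11 ∧ w ≤ -11)))) ∧ (q = 14 → ((9/2)*q ≤ 0 ∨ (¬(3*q + 2*w = 0)) ∨ (2*q ≠ -2 ∧ w ≥ -5) ∨ (w ≤ 11 ∧ w ≤ -11)))))
Before q := q: ((¬(q ≠ -5)) → (q ≤ 1 ∧ ((9/2)*q ≤ 0 ∨ (¬(3*q + 2*w = 0)) ∨ (2*q ≠ -2 ∧ w ≥ -5) ∨ (w ≤ 11 ∧ w ≤ -11)))) ∧ (q ≠ -5 → (((¬(q = 14)) → (∀q_1. ((9/2)*q_1 ≤ 0 ∨ (¬(3*q_1 + 2*w = 0)) ∨ (2*q_1 ≠ -2 ∧ w ≥ -5) ∨ (w ≤ 11 ∧ w ≤ -11)))) ∧ (q = 14 → ((9/2)*q ≤ 0 ∨ (¬(3*q + 2*w = 0)) ∨ (2*q ≠ -2 ∧ w ≥ -5) ∨ (w ≤ 11 ∧ w ≤ -11)))))
Before skip: ((¬(q ≠ -5)) → (q ≤ 1 ∧ ((9/2)*q ≤ 0 ∨ (¬(3*q + 2*w = 0)) ∨ (2*q ≠ -2 ∧ w ≥ -5) ∨ (w ≤ 11 ∧ w ≤ -11)))) ∧ (q ≠ -5 → (((¬(q = 14)) → (∀q_1. ((9/2)*q_1 ≤ 0 ∨ (¬(3*q_1 + 2*w = 0)) ∨ (2*q_1 ≠ -2 ∧ w ≥ -5) ∨ (w ≤ 11 ∧ w ≤ -11)))) ∧ (q = 14 → ((9/2)*q ≤ 0 ∨ (¬(3*q + 2*w = 0)) ∨ (2*q ≠ -2 ∧ w ≥ -5) ∨ (w ≤ 11 ∧ w ≤ -11)))))
Answer: WP = ((¬(q ≠ -5)) → (q ≤ 1 ∧ ((9/2)*q ≤ 0 ∨ (¬(3*q + 2*w = 0)) ∨ (2*q ≠ -2 ∧ w ≥ -5) ∨ (w ≤ 11 ∧ w ≤ -11)))) ∧ (q ≠ -5 → (((¬(q = 14)) → (∀q_1. ((9/2)*q_1 ≤ 0 ∨ (¬(3*q_1 + 2*w = 0)) ∨ (2*q_1 ≠ -2 ∧ w ≥ -5) ∨ (w ≤ 11 ∧ w ≤ -11)))) ∧ (q = 14 → ((9/2)*q ≤ 0 ∨ (¬(3*q + 2*w = 0)) ∨ (2*q ≠ -2 ∧ w ≥ -5) ∨ (w ≤ 11 ∧ w ≤ -11)))))


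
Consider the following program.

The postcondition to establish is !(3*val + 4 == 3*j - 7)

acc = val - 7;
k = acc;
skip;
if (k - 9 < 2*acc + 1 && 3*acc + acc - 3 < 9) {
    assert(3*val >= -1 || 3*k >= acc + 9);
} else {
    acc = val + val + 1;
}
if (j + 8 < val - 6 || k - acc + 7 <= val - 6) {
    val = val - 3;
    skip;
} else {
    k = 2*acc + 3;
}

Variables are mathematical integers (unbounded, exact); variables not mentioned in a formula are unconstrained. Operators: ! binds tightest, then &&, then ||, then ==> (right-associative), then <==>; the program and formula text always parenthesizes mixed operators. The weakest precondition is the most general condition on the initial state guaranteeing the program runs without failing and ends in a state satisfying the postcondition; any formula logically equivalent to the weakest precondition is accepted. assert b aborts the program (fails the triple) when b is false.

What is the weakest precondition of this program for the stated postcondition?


Working backward. After the program, the postcondition !(3*val + 4 == 3*j - 7) must hold; in canonical form it is !(3*val == 3*j - 11).
Then branch requires !(3*val == 3*j - 2); else branch requires !(3*val == 3*j - 11).
Before the if: ((j < val - 14 || k <= acc + val - 13) ==> (!(3*val == 3*j - 2))) && ((!(j < val - 14 || k <= acc + val - 13)) ==> (!(3*val == 3*j - 11)))
Then branch requires (3*val >= -1 || 3*k >= acc + 9) && ((j < val - 14 || k <= acc + val - 13) ==> (!(3*val == 3*j - 2))) && ((!(j < val - 14 || k <= acc + val - 13)) ==> (!(3*val == 3*j - 11))); else branch requires ((j < val - 14 || k <= 3*val - 12) ==> (!(3*val == 3*j - 2))) && ((!(j < val - 14 || k <= 3*val - 12)) ==> (!(3*val == 3*j - 11))).
Before the if: ((k < 2*acc + 10 && 4*acc < 12) ==> ((3*val >= -1 || 3*k >= acc + 9) && ((j < val - 14 || k <= acc + val - 13) ==> (!(3*val == 3*j - 2))) && ((!(j < val - 14 || k <= acc + val - 13)) ==> (!(3*val == 3*j - 11))))) && ((!(k < 2*acc + 10 && 4*acc < 12)) ==> (((j < val - 14 || k <= 3*val - 12) ==> (!(3*val == 3*j - 2))) && ((!(j < val - 14 || k <= 3*val - 12)) ==> (!(3*val == 3*j - 11)))))
Before skip: ((k < 2*acc + 10 && 4*acc < 12) ==> ((3*val >= -1 || 3*k >= acc + 9) && ((j < val - 14 || k <= acc + val - 13) ==> (!(3*val == 3*j - 2))) && ((!(j < val - 14 || k <= acc + val - 13)) ==> (!(3*val == 3*j - 11))))) && ((!(k < 2*acc + 10 && 4*acc < 12)) ==> (((j < val - 14 || k <= 3*val - 12) ==> (!(3*val == 3*j - 2))) && ((!(j < val - 14 || k <= 3*val - 12)) ==> (!(3*val == 3*j - 11)))))
Before k := acc: ((acc > -10 && 4*acc < 12) ==> ((3*val >= -1 || 2*acc >= 9) && ((j < val - 14 || val >= 13) ==> (!(3*val == 3*j - 2))) && ((!(j < val - 14 || val >= 13)) ==> (!(3*val == 3*j - 11))))) && ((!(acc > -10 && 4*acc < 12)) ==> (((j < val - 14 || acc <= 3*val - 12) ==> (!(3*val == 3*j - 2))) && ((!(j < val - 14 || acc <= 3*val - 12)) ==> (!(3*val == 3*j - 11)))))
Before acc := val - 7: ((val > -3 && 4*val < 40) ==> ((3*val >= -1 || 2*val >= 23) && ((j < val - 14 || val >= 13) ==> (!(3*val == 3*j - 2))) && ((!(j < val - 14 || val >= 13)) ==> (!(3*val == 3*j - 11))))) && ((!(val > -3 && 4*val < 40)) ==> (((j < val - 14 || 2*val >= 5) ==> (!(3*val == 3*j - 2))) && ((!(j < val - 14 || 2*val >= 5)) ==> (!(3*val == 3*j - 11)))))
Answer: WP = ((val > -3 && 4*val < 40) ==> ((3*val >= -1 || 2*val >= 23) && ((j < val - 14 || val >= 13) ==> (!(3*val == 3*j - 2))) && ((!(j < val - 14 || val >= 13)) ==> (!(3*val == 3*j - 11))))) && ((!(val > -3 && 4*val < 40)) ==> (((j < val - 14 || 2*val >= 5) ==> (!(3*val == 3*j - 2))) && ((!(j < val - 14 || 2*val >= 5)) ==> (!(3*val == 3*j - 11)))))


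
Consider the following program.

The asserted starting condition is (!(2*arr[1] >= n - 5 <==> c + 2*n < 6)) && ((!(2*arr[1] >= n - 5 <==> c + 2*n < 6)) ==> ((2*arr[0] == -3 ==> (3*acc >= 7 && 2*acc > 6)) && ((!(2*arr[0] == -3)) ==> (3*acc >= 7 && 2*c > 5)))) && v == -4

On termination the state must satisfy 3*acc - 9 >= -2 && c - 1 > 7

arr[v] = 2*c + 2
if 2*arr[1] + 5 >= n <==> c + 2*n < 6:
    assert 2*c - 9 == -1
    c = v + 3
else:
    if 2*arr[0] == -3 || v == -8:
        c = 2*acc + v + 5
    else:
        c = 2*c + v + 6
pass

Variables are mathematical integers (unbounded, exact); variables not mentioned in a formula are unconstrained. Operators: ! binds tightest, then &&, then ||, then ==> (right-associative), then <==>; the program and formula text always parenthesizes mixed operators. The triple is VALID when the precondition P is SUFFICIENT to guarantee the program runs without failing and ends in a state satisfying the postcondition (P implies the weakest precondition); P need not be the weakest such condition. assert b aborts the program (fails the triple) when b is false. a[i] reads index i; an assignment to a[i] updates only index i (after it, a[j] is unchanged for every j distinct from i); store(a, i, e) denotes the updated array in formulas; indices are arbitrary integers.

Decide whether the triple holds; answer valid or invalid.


Working backward. After the program, the postcondition 3*acc - 9 >= -2 && c - 1 > 7 must hold; in canonical form it is 3*acc >= 7 && c > 8.
Before skip: 3*acc >= 7 && c > 8
Then branch requires 2*c == 8 && 3*acc >= 7 && v > 5; else branch requires ((2*arr[0] == -3 || v == -8) ==> (3*acc >= 7 && 2*acc + v > 3)) && ((!(2*arr[0] == -3 || v == -8)) ==> (3*acc >= 7 && 2*c + v > 2)).
Before the if: ((2*arr[1] >= n - 5 <==> c + 2*n < 6) ==> (2*c == 8 && 3*acc >= 7 && v > 5)) && ((!(2*arr[1] >= n - 5 <==> c + 2*n < 6)) ==> (((2*arr[0] == -3 || v == -8) ==> (3*acc >= 7 && 2*acc + v > 3)) && ((!(2*arr[0] == -3 || v == -8)) ==> (3*acc >= 7 && 2*c + v > 2))))
Before arr[v] := 2*c + 2: ((2*store(arr, v, 2*c + 2)[1] >= n - 5 <==> c + 2*n < 6) ==> (2*c == 8 && 3*acc >= 7 && v > 5)) && ((!(2*store(arr, v, 2*c + 2)[1] >= n - 5 <==> c + 2*n < 6)) ==> (((2*store(arr, v, 2*c + 2)[0] == -3 || v == -8) ==> (3*acc >= 7 && 2*acc + v > 3)) && ((!(2*store(arr, v, 2*c + 2)[0] == -3 || v == -8)) ==> (3*acc >= 7 && 2*c + v > 2))))
The weakest precondition is ((2*store(arr, v, 2*c + 2)[1] >= n - 5 <==> c + 2*n < 6) ==> (2*c == 8 && 3*acc >= 7 && v > 5)) && ((!(2*store(arr, v, 2*c + 2)[1] >= n - 5 <==> c + 2*n < 6)) ==> (((2*store(arr, v, 2*c + 2)[0] == -3 || v == -8) ==> (3*acc >= 7 && 2*acc + v > 3)) && ((!(2*store(arr, v, 2*c + 2)[0] == -3 || v == -8)) ==> (3*acc >= 7 && 2*c + v > 2)))).
Check whether (!(2*arr[1] >= n - 5 <==> c + 2*n < 6)) && ((!(2*arr[1] >= n - 5 <==> c + 2*n < 6)) ==> ((2*arr[0] == -3 ==> (3*acc >= 7 && 2*acc > 6)) && ((!(2*arr[0] == -3)) ==> (3*acc >= 7 && 2*c > 5)))) && v == -4 implies it.
Countermodel: at the initial state acc = 3, arr = {[-4] = -3, [0] = -3, [1] = -3, elsewhere -3}, c = 3, n = 0, v = -4, the precondition holds but the weakest precondition fails.
Answer: invalid


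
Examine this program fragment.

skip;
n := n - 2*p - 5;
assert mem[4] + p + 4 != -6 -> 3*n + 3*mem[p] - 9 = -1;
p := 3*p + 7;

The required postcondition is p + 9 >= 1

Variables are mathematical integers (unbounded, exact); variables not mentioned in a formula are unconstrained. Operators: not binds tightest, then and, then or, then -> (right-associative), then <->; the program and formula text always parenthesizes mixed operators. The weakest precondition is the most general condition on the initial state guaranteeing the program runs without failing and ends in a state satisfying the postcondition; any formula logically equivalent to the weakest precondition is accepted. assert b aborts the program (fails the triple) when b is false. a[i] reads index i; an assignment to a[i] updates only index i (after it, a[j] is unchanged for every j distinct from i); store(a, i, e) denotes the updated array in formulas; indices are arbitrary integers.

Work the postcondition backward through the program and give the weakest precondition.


Working backward. After the program, the postcondition p + 9 >= 1 must hold; in canonical form it is p >= -8.
Before p := 3*p + 7: 3*p >= -15
Before assert mem[4] + p + 4 != -6 -> 3*n + 3*mem[p] - 9 = -1: (mem[4] + p != -10 -> 3*mem[p] + 3*n = 8) and 3*p >= -15
Before n := n - 2*p - 5: (mem[4] + p != -10 -> 3*mem[p] + 3*n = 6*p + 23) and 3*p >= -15
Before skip: (mem[4] + p != -10 -> 3*mem[p] + 3*n = 6*p + 23) and 3*p >= -15
Answer: WP = (mem[4] + p != -10 -> 3*mem[p] + 3*n = 6*p + 23) and 3*p >= -15


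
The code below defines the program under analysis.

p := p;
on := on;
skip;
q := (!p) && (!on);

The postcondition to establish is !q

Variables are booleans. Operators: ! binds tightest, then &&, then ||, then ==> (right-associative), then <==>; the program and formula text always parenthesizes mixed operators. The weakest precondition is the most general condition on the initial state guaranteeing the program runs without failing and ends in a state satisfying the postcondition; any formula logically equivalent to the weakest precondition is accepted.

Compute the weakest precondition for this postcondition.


Working backward. After the program, !q must hold.
Before q := (!p) && (!on): !((!p) && (!on))
Before skip: !((!p) && (!on))
Before on := on: !((!p) && (!on))
Before p := p: !((!p) && (!on))
Answer: WP = !((!p) && (!on))


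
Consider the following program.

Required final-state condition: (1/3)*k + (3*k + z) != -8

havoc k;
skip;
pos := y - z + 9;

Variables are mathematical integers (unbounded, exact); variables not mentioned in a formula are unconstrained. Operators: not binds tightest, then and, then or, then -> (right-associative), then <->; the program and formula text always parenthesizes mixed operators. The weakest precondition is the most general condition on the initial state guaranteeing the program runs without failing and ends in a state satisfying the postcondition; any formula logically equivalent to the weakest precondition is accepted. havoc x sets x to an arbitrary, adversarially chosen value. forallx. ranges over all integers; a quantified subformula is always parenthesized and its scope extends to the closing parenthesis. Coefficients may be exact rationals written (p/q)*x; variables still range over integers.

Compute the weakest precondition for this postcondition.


Working backward. After the program, the postcondition (1/3)*k + (3*k + z) != -8 must hold; in canonical form it is (10/3)*k + z != -8.
Before pos := y - z + 9: (10/3)*k + z != -8
Before skip: (10/3)*k + z != -8
Before havoc k: forall k_1. (10/3)*k_1 + z != -8
Answer: WP = forall k_1. (10/3)*k_1 + z != -8


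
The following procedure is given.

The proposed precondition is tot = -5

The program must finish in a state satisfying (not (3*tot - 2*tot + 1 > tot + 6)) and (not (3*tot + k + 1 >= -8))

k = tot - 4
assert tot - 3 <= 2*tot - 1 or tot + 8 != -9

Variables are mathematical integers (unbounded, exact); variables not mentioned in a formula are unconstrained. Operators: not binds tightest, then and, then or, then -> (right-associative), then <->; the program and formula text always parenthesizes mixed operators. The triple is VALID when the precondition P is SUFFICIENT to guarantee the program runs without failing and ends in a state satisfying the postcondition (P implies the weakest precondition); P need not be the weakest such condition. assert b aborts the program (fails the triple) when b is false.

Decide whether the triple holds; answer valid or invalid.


Working backward. After the program, the postcondition (not (3*tot - 2*tot + 1 > tot + 6)) and (not (3*tot + k + 1 >= -8)) must hold; in canonical form it is not (k + 3*tot >= -9).
Before assert tot - 3 <= 2*tot - 1 or tot + 8 != -9: (tot >= -2 or tot != -17) and (not (k + 3*tot >= -9))
Before k := tot - 4: (tot >= -2 or tot != -17) and (not (4*tot >= -5))
The weakest precondition is (tot >= -2 or tot != -17) and (not (4*tot >= -5)).
Check whether tot = -5 implies it.
Every state satisfying the precondition satisfies the weakest precondition: the implication holds.
Answer: valid


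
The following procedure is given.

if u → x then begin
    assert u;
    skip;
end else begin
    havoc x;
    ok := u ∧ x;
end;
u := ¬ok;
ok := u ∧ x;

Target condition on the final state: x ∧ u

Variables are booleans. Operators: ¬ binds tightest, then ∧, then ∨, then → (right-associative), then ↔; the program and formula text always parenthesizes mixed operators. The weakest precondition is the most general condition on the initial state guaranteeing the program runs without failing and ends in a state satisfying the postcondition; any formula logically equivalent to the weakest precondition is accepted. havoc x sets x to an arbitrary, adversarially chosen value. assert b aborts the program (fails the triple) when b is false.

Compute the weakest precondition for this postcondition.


Working backward. After the program, x ∧ u must hold.
Before ok := u ∧ x: x ∧ u
Before u := ¬ok: x ∧ (¬ok)
Then branch requires u ∧ x ∧ (¬ok); else branch requires false.
Before the if: ((u → x) → (u ∧ x ∧ (¬ok))) ∧ (u → x)
Answer: WP = ((u → x) → (u ∧ x ∧ (¬ok))) ∧ (u → x)


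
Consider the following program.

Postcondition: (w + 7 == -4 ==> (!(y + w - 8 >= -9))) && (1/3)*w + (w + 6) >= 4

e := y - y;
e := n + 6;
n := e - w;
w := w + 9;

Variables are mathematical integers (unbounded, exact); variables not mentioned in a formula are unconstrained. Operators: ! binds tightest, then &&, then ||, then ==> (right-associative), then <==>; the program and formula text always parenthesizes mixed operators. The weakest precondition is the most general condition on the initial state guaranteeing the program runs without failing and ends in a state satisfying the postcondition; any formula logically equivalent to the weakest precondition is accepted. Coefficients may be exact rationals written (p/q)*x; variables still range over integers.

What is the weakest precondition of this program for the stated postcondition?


Working backward. After the program, the postcondition (w + 7 == -4 ==> (!(y + w - 8 >= -9))) && (1/3)*w + (w + 6) >= 4 must hold; in canonical form it is (w == -11 ==> (!(w + y >= -1))) && (4/3)*w >= -2.
Before w := w + 9: (w == -20 ==> (!(w + y >= -10))) && (4/3)*w >= -14
Before n := e - w: (w == -20 ==> (!(w + y >= -10))) && (4/3)*w >= -14
Before e := n + 6: (w == -20 ==> (!(w + y >= -10))) && (4/3)*w >= -14
Before e := y - y: (w == -20 ==> (!(w + y >= -10))) && (4/3)*w >= -14
Answer: WP = (w == -20 ==> (!(w + y >= -10))) && (4/3)*w >= -14


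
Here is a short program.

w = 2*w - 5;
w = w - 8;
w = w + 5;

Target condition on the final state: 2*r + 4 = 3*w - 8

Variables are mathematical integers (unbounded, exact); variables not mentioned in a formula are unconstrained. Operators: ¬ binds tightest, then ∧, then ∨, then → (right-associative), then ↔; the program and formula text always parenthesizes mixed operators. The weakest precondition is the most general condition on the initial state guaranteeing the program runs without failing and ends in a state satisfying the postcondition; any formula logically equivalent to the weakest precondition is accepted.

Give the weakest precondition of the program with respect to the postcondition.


Working backward. After the program, the postcondition 2*r + 4 = 3*w - 8 must hold; in canonical form it is 2*r = 3*w - 12.
Before w := w + 5: 2*r = 3*w + 3
Before w := w - 8: 2*r = 3*w - 21
Before w := 2*w - 5: 2*r = 6*w - 36
Answer: WP = 2*r = 6*w - 36


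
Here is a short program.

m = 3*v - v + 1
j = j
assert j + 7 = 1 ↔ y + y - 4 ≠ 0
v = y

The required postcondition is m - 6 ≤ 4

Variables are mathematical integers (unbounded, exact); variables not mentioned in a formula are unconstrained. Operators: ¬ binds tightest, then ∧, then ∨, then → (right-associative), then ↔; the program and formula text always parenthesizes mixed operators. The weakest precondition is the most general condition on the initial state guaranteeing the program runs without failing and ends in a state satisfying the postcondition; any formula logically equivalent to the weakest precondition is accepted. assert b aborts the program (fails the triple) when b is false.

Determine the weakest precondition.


Working backward. After the program, the postcondition m - 6 ≤ 4 must hold; in canonical form it is m ≤ 10.
Before v := y: m ≤ 10
Before assert j + 7 = 1 ↔ y + y - 4 ≠ 0: (j = -6 ↔ 2*y ≠ 4) ∧ m ≤ 10
Before j := j: (j = -6 ↔ 2*y ≠ 4) ∧ m ≤ 10
Before m := 3*v - v + 1: (j = -6 ↔ 2*y ≠ 4) ∧ 2*v ≤ 9
Answer: WP = (j = -6 ↔ 2*y ≠ 4) ∧ 2*v ≤ 9


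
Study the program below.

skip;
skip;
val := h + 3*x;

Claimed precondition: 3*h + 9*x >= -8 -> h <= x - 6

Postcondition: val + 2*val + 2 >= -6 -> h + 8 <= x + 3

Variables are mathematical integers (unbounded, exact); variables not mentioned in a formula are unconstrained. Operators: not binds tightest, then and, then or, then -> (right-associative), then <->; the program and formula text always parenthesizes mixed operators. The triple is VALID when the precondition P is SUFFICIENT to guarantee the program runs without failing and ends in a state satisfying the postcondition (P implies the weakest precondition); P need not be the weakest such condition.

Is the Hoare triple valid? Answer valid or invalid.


Working backward. After the program, the postcondition val + 2*val + 2 >= -6 -> h + 8 <= x + 3 must hold; in canonical form it is 3*val >= -8 -> h <= x - 5.
Before val := h + 3*x: 3*h + 9*x >= -8 -> h <= x - 5
Before skip: 3*h + 9*x >= -8 -> h <= x - 5
Before skip: 3*h + 9*x >= -8 -> h <= x - 5
The weakest precondition is 3*h + 9*x >= -8 -> h <= x - 5.
Check whether 3*h + 9*x >= -8 -> h <= x - 6 implies it.
Every state satisfying the precondition satisfies the weakest precondition: the implication holds.
Answer: valid


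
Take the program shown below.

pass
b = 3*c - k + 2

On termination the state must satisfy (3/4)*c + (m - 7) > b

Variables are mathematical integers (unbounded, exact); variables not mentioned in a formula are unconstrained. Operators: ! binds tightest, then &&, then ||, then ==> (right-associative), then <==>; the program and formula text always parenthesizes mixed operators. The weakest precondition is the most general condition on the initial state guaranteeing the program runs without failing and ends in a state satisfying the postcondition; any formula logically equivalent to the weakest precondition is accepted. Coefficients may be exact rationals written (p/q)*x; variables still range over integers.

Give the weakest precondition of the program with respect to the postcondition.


Working backward. After the program, the postcondition (3/4)*c + (m - 7) > b must hold; in canonical form it is (3/4)*c + m > b + 7.
Before b := 3*c - k + 2: k + m > (9/4)*c + 9
Before skip: k + m > (9/4)*c + 9
Answer: WP = k + m > (9/4)*c + 9


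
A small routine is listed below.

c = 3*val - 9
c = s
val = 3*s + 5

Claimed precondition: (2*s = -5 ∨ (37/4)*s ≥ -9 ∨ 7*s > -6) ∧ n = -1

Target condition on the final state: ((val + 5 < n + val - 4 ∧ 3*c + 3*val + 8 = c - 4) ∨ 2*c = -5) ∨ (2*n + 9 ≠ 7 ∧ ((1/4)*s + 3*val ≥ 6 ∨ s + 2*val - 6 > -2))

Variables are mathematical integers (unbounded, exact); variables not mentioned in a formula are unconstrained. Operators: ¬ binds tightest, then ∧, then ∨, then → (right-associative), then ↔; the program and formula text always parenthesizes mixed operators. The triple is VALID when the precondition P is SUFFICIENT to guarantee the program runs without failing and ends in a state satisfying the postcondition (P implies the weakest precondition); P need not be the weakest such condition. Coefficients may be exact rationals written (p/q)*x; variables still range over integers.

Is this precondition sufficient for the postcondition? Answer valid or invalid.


Working backward. After the program, the postcondition ((val + 5 < n + val - 4 ∧ 3*c + 3*val + 8 = c - 4) ∨ 2*c = -5) ∨ (2*n + 9 ≠ 7 ∧ ((1/4)*s + 3*val ≥ 6 ∨ s + 2*val - 6 > -2)) must hold; in canonical form it is (n > 9 ∧ 2*c + 3*val = -12) ∨ 2*c = -5 ∨ (2*n ≠ -2 ∧ ((1/4)*s + 3*val ≥ 6 ∨ s + 2*val > 4)).
Before val := 3*s + 5: (n > 9 ∧ 2*c + 9*s = -27) ∨ 2*c = -5 ∨ (2*n ≠ -2 ∧ ((37/4)*s ≥ -9 ∨ 7*s > -6))
Before c := s: (n > 9 ∧ 11*s = -27) ∨ 2*s = -5 ∨ (2*n ≠ -2 ∧ ((37/4)*s ≥ -9 ∨ 7*s > -6))
Before c := 3*val - 9: (n > 9 ∧ 11*s = -27) ∨ 2*s = -5 ∨ (2*n ≠ -2 ∧ ((37/4)*s ≥ -9 ∨ 7*s > -6))
The weakest precondition is (n > 9 ∧ 11*s = -27) ∨ 2*s = -5 ∨ (2*n ≠ -2 ∧ ((37/4)*s ≥ -9 ∨ 7*s > -6)).
Check whether (2*s = -5 ∨ (37/4)*s ≥ -9 ∨ 7*s > -6) ∧ n = -1 implies it.
Countermodel: at the initial state n = -1, s = 0, the precondition holds but the weakest precondition fails.
Answer: invalid


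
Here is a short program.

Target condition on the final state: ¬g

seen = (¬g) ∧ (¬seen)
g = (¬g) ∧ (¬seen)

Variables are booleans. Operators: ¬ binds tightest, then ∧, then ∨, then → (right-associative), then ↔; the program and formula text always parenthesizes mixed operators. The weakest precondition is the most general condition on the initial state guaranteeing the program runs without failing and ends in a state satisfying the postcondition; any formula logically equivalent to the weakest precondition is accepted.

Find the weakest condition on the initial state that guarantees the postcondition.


Working backward. After the program, ¬g must hold.
Before g := (¬g) ∧ (¬seen): ¬((¬g) ∧ (¬seen))
Before seen := (¬g) ∧ (¬seen): ¬((¬g) ∧ (¬((¬g) ∧ (¬seen))))
Answer: WP = ¬((¬g) ∧ (¬((¬g) ∧ (¬seen))))


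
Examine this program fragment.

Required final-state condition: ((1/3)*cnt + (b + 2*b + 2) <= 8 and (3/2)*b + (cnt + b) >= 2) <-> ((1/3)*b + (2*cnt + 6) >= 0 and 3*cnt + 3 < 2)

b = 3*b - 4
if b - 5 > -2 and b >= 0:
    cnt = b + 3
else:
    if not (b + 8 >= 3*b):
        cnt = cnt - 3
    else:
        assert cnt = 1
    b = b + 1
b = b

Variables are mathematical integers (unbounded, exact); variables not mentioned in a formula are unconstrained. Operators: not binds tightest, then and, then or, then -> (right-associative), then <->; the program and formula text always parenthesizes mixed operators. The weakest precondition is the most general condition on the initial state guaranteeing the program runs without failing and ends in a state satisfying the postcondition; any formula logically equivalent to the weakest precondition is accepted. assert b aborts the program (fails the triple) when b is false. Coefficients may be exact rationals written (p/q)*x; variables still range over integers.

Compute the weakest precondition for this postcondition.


Working backward. After the program, the postcondition ((1/3)*cnt + (b + 2*b + 2) <= 8 and (3/2)*b + (cnt + b) >= 2) <-> ((1/3)*b + (2*cnt + 6) >= 0 and 3*cnt + 3 < 2) must hold; in canonical form it is (3*b + (1/3)*cnt <= 6 and (5/2)*b + cnt >= 2) <-> ((1/3)*b + 2*cnt >= -6 and 3*cnt < -1).
Before b := b: (3*b + (1/3)*cnt <= 6 and (5/2)*b + cnt >= 2) <-> ((1/3)*b + 2*cnt >= -6 and 3*cnt < -1)
Then branch requires ((10/3)*b <= 5 and (7/2)*b >= -1) <-> ((7/3)*b >= -12 and 3*b < -10); else branch requires ((not (2*b <= 8)) -> ((3*b + (1/3)*cnt <= 4 and (5/2)*b + cnt >= 5/2) <-> ((1/3)*b + 2*cnt >= -1/3 and 3*cnt < 8))) and (2*b <= 8 -> (cnt = 1 and ((3*b + (1/3)*cnt <= 3 and (5/2)*b + cnt >= -1/2) <-> ((1/3)*b + 2*cnt >= -19/3 and 3*cnt < -1)))).
Before the if: ((b > 3 and b >= 0) -> (((10/3)*b <= 5 and (7/2)*b >= -1) <-> ((7/3)*b >= -12 and 3*b < -10))) and ((not (b > 3 and b >= 0)) -> (((not (2*b <= 8)) -> ((3*b + (1/3)*cnt <= 4 and (5/2)*b + cnt >= 5/2) <-> ((1/3)*b + 2*cnt >= -1/3 and 3*cnt < 8))) and (2*b <= 8 -> (cnt = 1 and ((3*b + (1/3)*cnt <= 3 and (5/2)*b + cnt >= -1/2) <-> ((1/3)*b + 2*cnt >= -19/3 and 3*cnt < -1))))))
Before b := 3*b - 4: ((3*b > 7 and 3*b >= 4) -> ((10*b <= 55/3 and (21/2)*b >= 13) <-> (7*b >= -8/3 and 9*b < 2))) and ((not (3*b > 7 and 3*b >= 4)) -> (((not (6*b <= 16)) -> ((9*b + (1/3)*cnt <= 16 and (15/2)*b + cnt >= 25/2) <-> (b + 2*cnt >= 1 and 3*cnt < 8))) and (6*b <= 16 -> (cnt = 1 and ((9*b + (1/3)*cnt <= 15 and (15/2)*b + cnt >= 19/2) <-> (b + 2*cnt >= -5 and 3*cnt < -1))))))
Answer: WP = ((3*b > 7 and 3*b >= 4) -> ((10*b <= 55/3 and (21/2)*b >= 13) <-> (7*b >= -8/3 and 9*b < 2))) and ((not (3*b > 7 and 3*b >= 4)) -> (((not (6*b <= 16)) -> ((9*b + (1/3)*cnt <= 16 and (15/2)*b + cnt >= 25/2) <-> (b + 2*cnt >= 1 and 3*cnt < 8))) and (6*b <= 16 -> (cnt = 1 and ((9*b + (1/3)*cnt <= 15 and (15/2)*b + cnt >= 19/2) <-> (b + 2*cnt >= -5 and 3*cnt < -1))))))
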